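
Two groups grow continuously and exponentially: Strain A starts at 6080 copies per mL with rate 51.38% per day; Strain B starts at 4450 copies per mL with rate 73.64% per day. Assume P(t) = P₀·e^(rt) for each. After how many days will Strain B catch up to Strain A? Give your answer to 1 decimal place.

t ≈ 1.4 days

6080·e^(0.5138t) = 4450·e^(0.7364t)
6080/4450 = e^((0.7364 − 0.5138)t) → ln(1.36629) = 0.2226·t
t = 0.3121 / 0.2226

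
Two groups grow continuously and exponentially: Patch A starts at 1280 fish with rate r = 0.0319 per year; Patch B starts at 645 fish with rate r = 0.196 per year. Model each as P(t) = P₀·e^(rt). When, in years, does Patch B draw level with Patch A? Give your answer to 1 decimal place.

1280·e^(0.0319t) = 645·e^(0.196t)
1280/645 = e^((0.196 − 0.0319)t) → ln(1.9845) = 0.1641·t
t = 0.68537 / 0.1641

t ≈ 4.2 years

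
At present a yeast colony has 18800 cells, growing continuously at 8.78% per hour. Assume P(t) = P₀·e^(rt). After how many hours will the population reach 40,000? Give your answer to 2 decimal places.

t ≈ 8.60 hours

40000 = 18800 · e^(0.0878·t)
t = ln(40000/18800) / 0.0878 = ln(2.12766) / 0.0878 = 0.75502 / 0.0878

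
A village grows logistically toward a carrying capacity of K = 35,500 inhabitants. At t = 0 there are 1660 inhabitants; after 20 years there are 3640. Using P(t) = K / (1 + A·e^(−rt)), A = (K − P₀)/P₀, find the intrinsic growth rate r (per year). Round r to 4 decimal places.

r ≈ 0.0423 per year

A = (35500 − 1660)/1660 = 20.38554
3640 = 35500/(1 + 20.38554·e^(−r·20)) → e^(−20r) = (9.75275 − 1)/20.38554 = 0.429361
r = −ln(0.429361)/20 = 0.84546/20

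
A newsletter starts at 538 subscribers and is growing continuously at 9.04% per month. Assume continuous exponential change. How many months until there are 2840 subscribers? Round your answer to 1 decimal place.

t ≈ 18.4 months

2840 = 538 · e^(0.0904·t)
t = ln(2840/538) / 0.0904 = ln(5.27881) / 0.0904 = 1.6637 / 0.0904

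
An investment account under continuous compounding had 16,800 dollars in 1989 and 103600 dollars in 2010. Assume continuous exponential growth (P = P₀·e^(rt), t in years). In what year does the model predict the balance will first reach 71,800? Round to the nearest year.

year 2006

r = ln(103600/16800) / 21 = 1.81916/21 ≈ 0.086627 per year
t = ln(71800/16800) / r = 1.45251/0.086627 ≈ 16.77 years after 1989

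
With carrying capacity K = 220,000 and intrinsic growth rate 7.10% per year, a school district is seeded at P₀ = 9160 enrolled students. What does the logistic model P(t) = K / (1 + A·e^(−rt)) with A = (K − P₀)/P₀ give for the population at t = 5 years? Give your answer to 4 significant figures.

≈ 12,840 enrolled students

A = (220000 − 9160)/9160 = 23.01747
P(5) = 220000 / (1 + 23.01747·e^(−0.071·5)) = 220000 / (1 + 23.01747·0.701173)
= 220000 / 17.13924 ≈ 12836.04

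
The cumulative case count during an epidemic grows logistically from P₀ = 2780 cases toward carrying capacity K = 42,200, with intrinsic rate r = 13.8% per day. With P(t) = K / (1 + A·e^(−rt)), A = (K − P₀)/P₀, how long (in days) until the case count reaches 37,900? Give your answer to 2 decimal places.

A = (42200 − 2780)/2780 = 14.17986
37900 = 42200/(1 + 14.17986·e^(−0.138t)) → 1 + 14.17986·e^(−0.138t) = 1.11346
e^(−0.138t) = 0.008001 → t = ln(124.98059)/0.138 = 4.82816/0.138

t ≈ 34.99 days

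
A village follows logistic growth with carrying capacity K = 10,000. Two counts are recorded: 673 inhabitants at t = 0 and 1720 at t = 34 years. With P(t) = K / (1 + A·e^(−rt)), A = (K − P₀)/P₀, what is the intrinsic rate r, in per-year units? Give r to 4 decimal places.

A = (10000 − 673)/673 = 13.85884
1720 = 10000/(1 + 13.85884·e^(−r·34)) → e^(−34r) = (5.81395 − 1)/13.85884 = 0.347356
r = −ln(0.347356)/34 = 1.0574/34

r ≈ 0.0311 per year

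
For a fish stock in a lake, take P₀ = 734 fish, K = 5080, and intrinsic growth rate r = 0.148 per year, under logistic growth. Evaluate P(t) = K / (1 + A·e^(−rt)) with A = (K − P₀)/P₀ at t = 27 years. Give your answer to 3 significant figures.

A = (5080 − 734)/734 = 5.92098
P(27) = 5080 / (1 + 5.92098·e^(−0.148·27)) = 5080 / (1 + 5.92098·0.018389)
= 5080 / 1.10888 ≈ 4581.19

≈ 4,580 fish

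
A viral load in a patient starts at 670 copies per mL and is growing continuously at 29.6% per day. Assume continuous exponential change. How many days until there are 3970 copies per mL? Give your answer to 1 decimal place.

t ≈ 6.0 days

3970 = 670 · e^(0.296·t)
t = ln(3970/670) / 0.296 = ln(5.92537) / 0.296 = 1.77924 / 0.296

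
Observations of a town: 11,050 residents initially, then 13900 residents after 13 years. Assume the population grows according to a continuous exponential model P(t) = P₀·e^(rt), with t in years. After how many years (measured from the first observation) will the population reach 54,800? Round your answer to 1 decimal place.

t ≈ 90.7 years

r = ln(13900/11050) / 13 ≈ 0.017651 per year
t = ln(54800/11050) / r = 1.60126 / 0.017651 ≈ 90.72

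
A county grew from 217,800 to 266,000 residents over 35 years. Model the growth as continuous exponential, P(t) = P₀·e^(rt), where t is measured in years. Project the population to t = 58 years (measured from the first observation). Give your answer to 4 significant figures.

≈ 303,300 residents

r = ln(266000/217800) / 35 ≈ 0.005712 per year
P(58) = 217800 · e^(0.005712·58) = 217800 · 1.39277 ≈ 303345.29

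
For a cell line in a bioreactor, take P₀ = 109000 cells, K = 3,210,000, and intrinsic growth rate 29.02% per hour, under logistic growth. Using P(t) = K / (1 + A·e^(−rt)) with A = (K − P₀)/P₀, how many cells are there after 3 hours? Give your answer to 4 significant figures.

A = (3210000 − 109000)/109000 = 28.44954
P(3) = 3210000 / (1 + 28.44954·e^(−0.2902·3)) = 3210000 / (1 + 28.44954·0.4187)
= 3210000 / 12.91183 ≈ 248609.22

≈ 248,600 cells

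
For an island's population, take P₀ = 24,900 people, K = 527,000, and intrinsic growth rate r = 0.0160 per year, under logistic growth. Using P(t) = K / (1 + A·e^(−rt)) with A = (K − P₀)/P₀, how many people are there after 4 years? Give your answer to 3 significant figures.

A = (527000 − 24900)/24900 = 20.16466
P(4) = 527000 / (1 + 20.16466·e^(−0.016·4)) = 527000 / (1 + 20.16466·0.938005)
= 527000 / 19.91455 ≈ 26463.06

≈ 26,500 people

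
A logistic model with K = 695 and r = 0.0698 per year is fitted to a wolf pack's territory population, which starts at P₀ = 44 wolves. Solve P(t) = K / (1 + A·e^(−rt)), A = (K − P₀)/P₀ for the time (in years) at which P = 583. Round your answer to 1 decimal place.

t ≈ 62.2 years

A = (695 − 44)/44 = 14.79545
583 = 695/(1 + 14.79545·e^(−0.0698t)) → 1 + 14.79545·e^(−0.0698t) = 1.19211
e^(−0.0698t) = 0.012984 → t = ln(77.01562)/0.0698 = 4.34401/0.0698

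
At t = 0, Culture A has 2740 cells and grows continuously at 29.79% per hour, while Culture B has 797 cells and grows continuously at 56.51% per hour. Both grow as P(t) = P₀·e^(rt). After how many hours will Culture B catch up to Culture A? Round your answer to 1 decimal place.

t ≈ 4.6 hours

2740·e^(0.2979t) = 797·e^(0.5651t)
2740/797 = e^((0.5651 − 0.2979)t) → ln(3.43789) = 0.2672·t
t = 1.23486 / 0.2672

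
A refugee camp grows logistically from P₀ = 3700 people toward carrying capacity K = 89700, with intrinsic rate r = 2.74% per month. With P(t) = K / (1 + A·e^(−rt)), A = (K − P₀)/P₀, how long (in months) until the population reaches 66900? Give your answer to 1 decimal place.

t ≈ 154.1 months

A = (89700 − 3700)/3700 = 23.24324
66900 = 89700/(1 + 23.24324·e^(−0.0274t)) → 1 + 23.24324·e^(−0.0274t) = 1.34081
e^(−0.0274t) = 0.014663 → t = ln(68.20057)/0.0274 = 4.22245/0.0274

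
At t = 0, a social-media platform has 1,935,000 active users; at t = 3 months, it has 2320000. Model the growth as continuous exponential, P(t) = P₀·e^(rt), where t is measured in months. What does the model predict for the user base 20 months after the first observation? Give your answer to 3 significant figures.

r = ln(2320000/1935000) / 3 ≈ 0.060487 per month
P(20) = 1935000 · e^(0.060487·20) = 1935000 · 3.35259 ≈ 6487256.55

≈ 6,490,000 active users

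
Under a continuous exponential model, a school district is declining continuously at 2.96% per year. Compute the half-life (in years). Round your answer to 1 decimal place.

half-life = ln(2) / |r| = 0.69315 / 0.0296

half-life ≈ 23.4 years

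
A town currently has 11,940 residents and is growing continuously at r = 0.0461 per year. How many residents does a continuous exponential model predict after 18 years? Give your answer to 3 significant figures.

P(18) = 11940 · e^(0.0461·18) = 11940 · e^(0.8298)
= 11940 · 2.29286 ≈ 27376.75

≈ 27,400 residents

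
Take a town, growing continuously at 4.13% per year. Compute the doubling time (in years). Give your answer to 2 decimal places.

doubling time ≈ 16.78 years

doubling time = ln(2) / |r| = 0.69315 / 0.0413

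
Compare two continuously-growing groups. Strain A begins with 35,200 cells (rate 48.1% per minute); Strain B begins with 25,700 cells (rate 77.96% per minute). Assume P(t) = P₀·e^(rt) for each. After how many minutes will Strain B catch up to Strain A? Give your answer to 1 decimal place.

35200·e^(0.481t) = 25700·e^(0.7796t)
35200/25700 = e^((0.7796 − 0.481)t) → ln(1.36965) = 0.2986·t
t = 0.31456 / 0.2986

t ≈ 1.1 minutes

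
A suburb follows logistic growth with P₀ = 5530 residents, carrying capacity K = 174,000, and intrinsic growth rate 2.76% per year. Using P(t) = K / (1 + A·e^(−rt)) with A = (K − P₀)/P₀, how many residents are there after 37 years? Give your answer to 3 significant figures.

A = (174000 − 5530)/5530 = 30.46474
P(37) = 174000 / (1 + 30.46474·e^(−0.0276·37)) = 174000 / (1 + 30.46474·0.360162)
= 174000 / 11.97226 ≈ 14533.6

≈ 14,500 residents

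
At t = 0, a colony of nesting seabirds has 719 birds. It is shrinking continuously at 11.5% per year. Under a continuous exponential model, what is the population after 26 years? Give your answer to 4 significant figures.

P(26) = 719 · e^(-0.115·26) = 719 · e^(-2.99)
= 719 · 0.05029 ≈ 36.16

≈ 36.16 birds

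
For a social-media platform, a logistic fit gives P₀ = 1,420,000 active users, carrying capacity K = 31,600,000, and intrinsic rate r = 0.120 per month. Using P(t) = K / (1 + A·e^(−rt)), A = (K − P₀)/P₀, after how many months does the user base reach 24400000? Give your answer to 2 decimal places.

A = (31600000 − 1420000)/1420000 = 21.25352
24400000 = 31600000/(1 + 21.25352·e^(−0.12t)) → 1 + 21.25352·e^(−0.12t) = 1.29508
e^(−0.12t) = 0.013884 → t = ln(72.02582)/0.12 = 4.27702/0.12

t ≈ 35.64 months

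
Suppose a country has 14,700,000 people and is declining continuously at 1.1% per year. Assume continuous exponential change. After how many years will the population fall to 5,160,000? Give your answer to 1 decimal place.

t ≈ 95.2 years

5160000 = 14700000 · e^(-0.011·t)
t = ln(5160000/14700000) / -0.011 = ln(0.35102) / -0.011 = -1.04691 / -0.011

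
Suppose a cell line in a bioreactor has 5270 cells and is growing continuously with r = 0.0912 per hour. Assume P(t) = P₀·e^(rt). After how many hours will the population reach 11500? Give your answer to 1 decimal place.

11500 = 5270 · e^(0.0912·t)
t = ln(11500/5270) / 0.0912 = ln(2.18216) / 0.0912 = 0.78032 / 0.0912

t ≈ 8.6 hours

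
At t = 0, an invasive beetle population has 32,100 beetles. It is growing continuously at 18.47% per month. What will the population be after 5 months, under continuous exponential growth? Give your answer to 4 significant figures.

P(5) = 32100 · e^(0.1847·5) = 32100 · e^(0.9235)
= 32100 · 2.51809 ≈ 80830.63

≈ 80,830 beetles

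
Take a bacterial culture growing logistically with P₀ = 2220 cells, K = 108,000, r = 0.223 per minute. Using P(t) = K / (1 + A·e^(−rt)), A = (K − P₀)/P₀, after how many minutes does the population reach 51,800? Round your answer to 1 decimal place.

A = (108000 − 2220)/2220 = 47.64865
51800 = 108000/(1 + 47.64865·e^(−0.223t)) → 1 + 47.64865·e^(−0.223t) = 2.08494
e^(−0.223t) = 0.02277 → t = ln(43.91815)/0.223 = 3.78233/0.223

t ≈ 17.0 minutes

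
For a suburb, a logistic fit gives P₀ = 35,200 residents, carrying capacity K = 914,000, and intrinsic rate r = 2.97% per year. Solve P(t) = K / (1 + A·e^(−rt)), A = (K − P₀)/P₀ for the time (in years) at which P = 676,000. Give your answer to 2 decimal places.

A = (914000 − 35200)/35200 = 24.96591
676000 = 914000/(1 + 24.96591·e^(−0.0297t)) → 1 + 24.96591·e^(−0.0297t) = 1.35207
e^(−0.0297t) = 0.014102 → t = ln(70.91157)/0.0297 = 4.26143/0.0297

t ≈ 143.48 years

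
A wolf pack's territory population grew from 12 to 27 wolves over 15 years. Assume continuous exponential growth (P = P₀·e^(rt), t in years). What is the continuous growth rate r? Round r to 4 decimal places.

27 = 12 · e^(r·15)
e^(15r) = 27/12 = 2.25
r = ln(2.25) / 15 = 0.81093 / 15

r ≈ 0.0541 per year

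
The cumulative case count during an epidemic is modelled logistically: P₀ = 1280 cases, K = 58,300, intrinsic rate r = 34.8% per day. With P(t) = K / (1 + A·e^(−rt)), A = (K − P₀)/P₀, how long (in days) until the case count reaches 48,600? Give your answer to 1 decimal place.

t ≈ 15.5 days

A = (58300 − 1280)/1280 = 44.54688
48600 = 58300/(1 + 44.54688·e^(−0.348t)) → 1 + 44.54688·e^(−0.348t) = 1.19959
e^(−0.348t) = 0.00448 → t = ln(223.19362)/0.348 = 5.40804/0.348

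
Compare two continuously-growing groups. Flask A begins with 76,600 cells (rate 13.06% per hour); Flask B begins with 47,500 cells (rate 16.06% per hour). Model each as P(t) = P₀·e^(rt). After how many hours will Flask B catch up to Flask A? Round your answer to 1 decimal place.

76600·e^(0.1306t) = 47500·e^(0.1606t)
76600/47500 = e^((0.1606 − 0.1306)t) → ln(1.61263) = 0.03·t
t = 0.47787 / 0.03

t ≈ 15.9 hours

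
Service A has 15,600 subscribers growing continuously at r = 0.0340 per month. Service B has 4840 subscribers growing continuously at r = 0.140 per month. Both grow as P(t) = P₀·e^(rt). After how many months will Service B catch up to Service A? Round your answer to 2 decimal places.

15600·e^(0.034t) = 4840·e^(0.14t)
15600/4840 = e^((0.14 − 0.034)t) → ln(3.22314) = 0.106·t
t = 1.17036 / 0.106

t ≈ 11.04 months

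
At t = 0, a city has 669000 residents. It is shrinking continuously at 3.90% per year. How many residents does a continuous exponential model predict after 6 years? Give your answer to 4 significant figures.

P(6) = 669000 · e^(-0.039·6) = 669000 · e^(-0.234)
= 669000 · 0.79136 ≈ 529421.05

≈ 529,400 residents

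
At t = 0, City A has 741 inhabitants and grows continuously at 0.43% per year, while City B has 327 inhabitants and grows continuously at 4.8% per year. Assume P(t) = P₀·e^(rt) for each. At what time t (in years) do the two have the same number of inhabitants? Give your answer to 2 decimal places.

t ≈ 18.72 years

741·e^(0.0043t) = 327·e^(0.048t)
741/327 = e^((0.048 − 0.0043)t) → ln(2.26606) = 0.0437·t
t = 0.81804 / 0.0437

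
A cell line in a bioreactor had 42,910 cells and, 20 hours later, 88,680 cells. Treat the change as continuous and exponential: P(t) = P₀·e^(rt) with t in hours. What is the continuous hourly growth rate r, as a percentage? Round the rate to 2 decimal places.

88680 = 42910 · e^(r·20)
e^(20r) = 88680/42910 = 2.06665
r = ln(2.06665) / 20 = 0.72593 / 20

r ≈ 3.63% per hour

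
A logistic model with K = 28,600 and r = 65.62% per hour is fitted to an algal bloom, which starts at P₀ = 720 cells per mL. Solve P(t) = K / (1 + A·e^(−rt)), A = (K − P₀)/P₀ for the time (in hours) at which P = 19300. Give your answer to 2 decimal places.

A = (28600 − 720)/720 = 38.72222
19300 = 28600/(1 + 38.72222·e^(−0.6562t)) → 1 + 38.72222·e^(−0.6562t) = 1.48187
e^(−0.6562t) = 0.012444 → t = ln(80.35902)/0.6562 = 4.3865/0.6562

t ≈ 6.68 hours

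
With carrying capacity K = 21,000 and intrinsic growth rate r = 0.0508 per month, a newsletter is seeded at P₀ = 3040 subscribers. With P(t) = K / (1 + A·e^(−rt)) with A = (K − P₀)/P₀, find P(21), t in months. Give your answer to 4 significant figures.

≈ 6,924 subscribers

A = (21000 − 3040)/3040 = 5.90789
P(21) = 21000 / (1 + 5.90789·e^(−0.0508·21)) = 21000 / (1 + 5.90789·0.344108)
= 21000 / 3.03295 ≈ 6923.94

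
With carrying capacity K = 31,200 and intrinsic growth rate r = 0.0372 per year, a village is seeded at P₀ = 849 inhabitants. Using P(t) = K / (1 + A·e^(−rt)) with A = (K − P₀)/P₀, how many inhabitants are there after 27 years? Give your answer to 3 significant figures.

A = (31200 − 849)/849 = 35.74912
P(27) = 31200 / (1 + 35.74912·e^(−0.0372·27)) = 31200 / (1 + 35.74912·0.366264)
= 31200 / 14.09363 ≈ 2213.77

≈ 2,210 inhabitants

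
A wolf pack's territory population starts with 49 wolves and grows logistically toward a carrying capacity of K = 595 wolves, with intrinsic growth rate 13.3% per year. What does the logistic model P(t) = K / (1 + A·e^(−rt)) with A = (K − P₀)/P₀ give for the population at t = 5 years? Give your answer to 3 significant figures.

≈ 88.4 wolves

A = (595 − 49)/49 = 11.14286
P(5) = 595 / (1 + 11.14286·e^(−0.133·5)) = 595 / (1 + 11.14286·0.514274)
= 595 / 6.73048 ≈ 88.4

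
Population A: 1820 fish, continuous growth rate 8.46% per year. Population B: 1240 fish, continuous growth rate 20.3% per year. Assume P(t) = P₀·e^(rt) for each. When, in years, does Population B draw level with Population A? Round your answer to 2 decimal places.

t ≈ 3.24 years

1820·e^(0.0846t) = 1240·e^(0.203t)
1820/1240 = e^((0.203 − 0.0846)t) → ln(1.46774) = 0.1184·t
t = 0.38373 / 0.1184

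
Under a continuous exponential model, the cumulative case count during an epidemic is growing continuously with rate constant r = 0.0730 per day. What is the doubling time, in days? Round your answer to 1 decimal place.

doubling time = ln(2) / |r| = 0.69315 / 0.073

doubling time ≈ 9.5 days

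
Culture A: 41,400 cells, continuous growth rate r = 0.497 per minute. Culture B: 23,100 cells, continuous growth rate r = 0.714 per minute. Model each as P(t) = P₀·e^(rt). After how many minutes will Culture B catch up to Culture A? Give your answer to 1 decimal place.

t ≈ 2.7 minutes

41400·e^(0.497t) = 23100·e^(0.714t)
41400/23100 = e^((0.714 − 0.497)t) → ln(1.79221) = 0.217·t
t = 0.58345 / 0.217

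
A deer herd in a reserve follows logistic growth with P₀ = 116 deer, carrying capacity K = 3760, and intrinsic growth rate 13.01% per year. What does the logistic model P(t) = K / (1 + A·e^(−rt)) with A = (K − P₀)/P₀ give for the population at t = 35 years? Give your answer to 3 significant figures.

A = (3760 − 116)/116 = 31.41379
P(35) = 3760 / (1 + 31.41379·e^(−0.1301·35)) = 3760 / (1 + 31.41379·0.01053)
= 3760 / 1.3308 ≈ 2825.38

≈ 2,830 deer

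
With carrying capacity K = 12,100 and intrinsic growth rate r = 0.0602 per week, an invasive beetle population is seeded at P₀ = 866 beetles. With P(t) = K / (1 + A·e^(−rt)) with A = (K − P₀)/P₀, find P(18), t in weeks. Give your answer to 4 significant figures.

A = (12100 − 866)/866 = 12.97229
P(18) = 12100 / (1 + 12.97229·e^(−0.0602·18)) = 12100 / (1 + 12.97229·0.338375)
= 12100 / 5.3895 ≈ 2245.11

≈ 2,245 beetles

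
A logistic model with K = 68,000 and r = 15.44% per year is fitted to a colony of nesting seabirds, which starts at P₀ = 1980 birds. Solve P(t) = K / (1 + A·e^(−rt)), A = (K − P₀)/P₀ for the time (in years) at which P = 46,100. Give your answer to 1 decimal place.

t ≈ 27.5 years

A = (68000 − 1980)/1980 = 33.34343
46100 = 68000/(1 + 33.34343·e^(−0.1544t)) → 1 + 33.34343·e^(−0.1544t) = 1.47505
e^(−0.1544t) = 0.014247 → t = ln(70.18869)/0.1544 = 4.25119/0.1544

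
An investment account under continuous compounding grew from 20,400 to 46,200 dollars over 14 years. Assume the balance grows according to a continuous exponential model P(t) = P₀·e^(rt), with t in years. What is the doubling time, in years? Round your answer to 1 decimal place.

r = ln(46200/20400) / 14 = ln(2.26471) / 14 ≈ 0.058389 per year
doubling time = ln 2 / |r| = 0.69315 / 0.058389

doubling time ≈ 11.9 years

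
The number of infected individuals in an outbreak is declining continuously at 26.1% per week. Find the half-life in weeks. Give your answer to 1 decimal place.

half-life = ln(2) / |r| = 0.69315 / 0.261

half-life ≈ 2.7 weeks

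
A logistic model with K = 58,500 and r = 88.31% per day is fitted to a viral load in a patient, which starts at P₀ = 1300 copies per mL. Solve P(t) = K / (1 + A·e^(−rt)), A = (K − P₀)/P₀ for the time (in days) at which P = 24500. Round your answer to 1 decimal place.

t ≈ 3.9 days

A = (58500 − 1300)/1300 = 44
24500 = 58500/(1 + 44·e^(−0.8831t)) → 1 + 44·e^(−0.8831t) = 2.38776
e^(−0.8831t) = 0.03154 → t = ln(31.70588)/0.8831 = 3.4565/0.8831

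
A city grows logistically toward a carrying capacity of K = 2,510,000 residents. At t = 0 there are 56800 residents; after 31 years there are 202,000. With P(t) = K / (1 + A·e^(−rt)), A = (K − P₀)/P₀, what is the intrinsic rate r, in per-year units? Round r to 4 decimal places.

r ≈ 0.0429 per year

A = (2510000 − 56800)/56800 = 43.19014
202000 = 2510000/(1 + 43.19014·e^(−r·31)) → e^(−31r) = (12.42574 − 1)/43.19014 = 0.264545
r = −ln(0.264545)/31 = 1.32974/31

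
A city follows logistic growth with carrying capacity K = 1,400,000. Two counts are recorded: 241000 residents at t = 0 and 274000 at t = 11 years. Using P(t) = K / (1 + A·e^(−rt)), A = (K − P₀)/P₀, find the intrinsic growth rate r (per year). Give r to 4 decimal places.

r ≈ 0.0143 per year

A = (1400000 − 241000)/241000 = 4.80913
274000 = 1400000/(1 + 4.80913·e^(−r·11)) → e^(−11r) = (5.10949 − 1)/4.80913 = 0.854518
r = −ln(0.854518)/11 = 0.15722/11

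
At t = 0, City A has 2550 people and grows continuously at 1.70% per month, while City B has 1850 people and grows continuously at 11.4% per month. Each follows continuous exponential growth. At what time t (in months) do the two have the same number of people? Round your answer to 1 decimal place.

t ≈ 3.3 months

2550·e^(0.017t) = 1850·e^(0.114t)
2550/1850 = e^((0.114 − 0.017)t) → ln(1.37838) = 0.097·t
t = 0.32091 / 0.097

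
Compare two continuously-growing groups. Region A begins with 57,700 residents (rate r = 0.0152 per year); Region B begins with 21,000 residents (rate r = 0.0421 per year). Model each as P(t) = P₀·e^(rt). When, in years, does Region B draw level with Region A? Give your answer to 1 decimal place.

57700·e^(0.0152t) = 21000·e^(0.0421t)
57700/21000 = e^((0.0421 − 0.0152)t) → ln(2.74762) = 0.0269·t
t = 1.01073 / 0.0269

t ≈ 37.6 years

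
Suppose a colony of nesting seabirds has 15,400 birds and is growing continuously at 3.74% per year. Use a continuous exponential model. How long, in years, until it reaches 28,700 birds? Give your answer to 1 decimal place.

28700 = 15400 · e^(0.0374·t)
t = ln(28700/15400) / 0.0374 = ln(1.86364) / 0.0374 = 0.62253 / 0.0374

t ≈ 16.6 years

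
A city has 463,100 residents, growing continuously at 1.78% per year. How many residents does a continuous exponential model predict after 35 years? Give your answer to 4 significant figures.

≈ 863,500 residents

P(35) = 463100 · e^(0.0178·35) = 463100 · e^(0.623)
= 463100 · 1.86451 ≈ 863456.06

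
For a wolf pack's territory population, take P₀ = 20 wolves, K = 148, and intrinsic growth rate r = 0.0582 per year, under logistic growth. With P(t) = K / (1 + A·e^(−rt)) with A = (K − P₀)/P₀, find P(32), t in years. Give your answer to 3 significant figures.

A = (148 − 20)/20 = 6.4
P(32) = 148 / (1 + 6.4·e^(−0.0582·32)) = 148 / (1 + 6.4·0.155299)
= 148 / 1.99392 ≈ 74.23

≈ 74.2 wolves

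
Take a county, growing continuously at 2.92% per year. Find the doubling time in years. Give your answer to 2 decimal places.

doubling time ≈ 23.74 years

doubling time = ln(2) / |r| = 0.69315 / 0.0292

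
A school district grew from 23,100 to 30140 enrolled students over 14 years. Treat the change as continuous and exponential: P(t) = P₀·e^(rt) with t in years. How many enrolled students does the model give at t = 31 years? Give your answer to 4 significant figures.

≈ 41,630 enrolled students

r = ln(30140/23100) / 14 ≈ 0.019001 per year
P(31) = 23100 · e^(0.019001·31) = 23100 · 1.80227 ≈ 41632.38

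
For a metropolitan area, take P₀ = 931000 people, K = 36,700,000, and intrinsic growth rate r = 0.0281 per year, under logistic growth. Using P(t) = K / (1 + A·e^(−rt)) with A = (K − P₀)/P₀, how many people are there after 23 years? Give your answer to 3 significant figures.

A = (36700000 − 931000)/931000 = 38.41998
P(23) = 36700000 / (1 + 38.41998·e^(−0.0281·23)) = 36700000 / (1 + 38.41998·0.523981)
= 36700000 / 21.13134 ≈ 1736757.22

≈ 1,740,000 people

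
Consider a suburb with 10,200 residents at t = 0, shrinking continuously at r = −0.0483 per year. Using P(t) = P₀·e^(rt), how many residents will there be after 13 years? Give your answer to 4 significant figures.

P(13) = 10200 · e^(-0.0483·13) = 10200 · e^(-0.6279)
= 10200 · 0.53371 ≈ 5443.86

≈ 5,444 residents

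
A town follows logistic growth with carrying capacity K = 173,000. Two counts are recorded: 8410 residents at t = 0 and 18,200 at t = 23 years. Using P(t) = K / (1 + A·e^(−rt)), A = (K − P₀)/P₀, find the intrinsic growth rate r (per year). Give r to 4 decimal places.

r ≈ 0.0362 per year

A = (173000 − 8410)/8410 = 19.57075
18200 = 173000/(1 + 19.57075·e^(−r·23)) → e^(−23r) = (9.50549 − 1)/19.57075 = 0.434602
r = −ln(0.434602)/23 = 0.83332/23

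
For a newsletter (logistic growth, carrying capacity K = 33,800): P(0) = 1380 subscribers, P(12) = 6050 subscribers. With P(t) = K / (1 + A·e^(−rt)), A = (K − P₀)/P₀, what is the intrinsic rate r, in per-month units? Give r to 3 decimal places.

r ≈ 0.136 per month

A = (33800 − 1380)/1380 = 23.49275
6050 = 33800/(1 + 23.49275·e^(−r·12)) → e^(−12r) = (5.58678 − 1)/23.49275 = 0.195242
r = −ln(0.195242)/12 = 1.63351/12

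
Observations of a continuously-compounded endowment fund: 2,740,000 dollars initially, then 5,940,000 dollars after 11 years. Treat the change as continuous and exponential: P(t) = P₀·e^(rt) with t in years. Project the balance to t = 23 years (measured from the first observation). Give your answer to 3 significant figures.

r = ln(5940000/2740000) / 11 ≈ 0.070341 per year
P(23) = 2740000 · e^(0.070341·23) = 2740000 · 5.0422 ≈ 13815641.13

≈ 13,800,000 dollars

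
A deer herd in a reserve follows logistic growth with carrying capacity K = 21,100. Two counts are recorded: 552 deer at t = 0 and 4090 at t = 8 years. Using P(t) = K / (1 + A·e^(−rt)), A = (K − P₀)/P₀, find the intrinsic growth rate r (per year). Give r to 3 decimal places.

r ≈ 0.274 per year

A = (21100 − 552)/552 = 37.22464
4090 = 21100/(1 + 37.22464·e^(−r·8)) → e^(−8r) = (5.15892 − 1)/37.22464 = 0.111725
r = −ln(0.111725)/8 = 2.19171/8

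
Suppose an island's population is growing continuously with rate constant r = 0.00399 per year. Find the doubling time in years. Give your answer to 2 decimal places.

doubling time ≈ 173.72 years

doubling time = ln(2) / |r| = 0.69315 / 0.00399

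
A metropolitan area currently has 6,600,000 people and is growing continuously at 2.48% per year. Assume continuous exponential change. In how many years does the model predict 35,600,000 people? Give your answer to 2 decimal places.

35600000 = 6600000 · e^(0.0248·t)
t = ln(35600000/6600000) / 0.0248 = ln(5.39394) / 0.0248 = 1.68528 / 0.0248

t ≈ 67.95 years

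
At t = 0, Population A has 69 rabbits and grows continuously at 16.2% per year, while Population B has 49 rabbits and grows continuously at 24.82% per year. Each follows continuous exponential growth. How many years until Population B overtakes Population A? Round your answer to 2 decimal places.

t ≈ 3.97 years

69·e^(0.162t) = 49·e^(0.2482t)
69/49 = e^((0.2482 − 0.162)t) → ln(1.40816) = 0.0862·t
t = 0.34229 / 0.0862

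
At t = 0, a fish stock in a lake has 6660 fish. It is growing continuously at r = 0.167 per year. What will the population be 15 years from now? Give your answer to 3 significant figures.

≈ 81,500 fish

P(15) = 6660 · e^(0.167·15) = 6660 · e^(2.505)
= 6660 · 12.24356 ≈ 81542.1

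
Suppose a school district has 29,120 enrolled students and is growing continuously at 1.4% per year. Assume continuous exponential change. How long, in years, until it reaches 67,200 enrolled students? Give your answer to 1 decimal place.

t ≈ 59.7 years

67200 = 29120 · e^(0.014·t)
t = ln(67200/29120) / 0.014 = ln(2.30769) / 0.014 = 0.83625 / 0.014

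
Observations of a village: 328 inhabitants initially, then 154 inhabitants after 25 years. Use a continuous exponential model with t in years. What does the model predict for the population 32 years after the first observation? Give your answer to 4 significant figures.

≈ 124.6 inhabitants

r = ln(154/328) / 25 ≈ -0.030242 per year
P(32) = 328 · e^(-0.030242·32) = 328 · 0.37993 ≈ 124.62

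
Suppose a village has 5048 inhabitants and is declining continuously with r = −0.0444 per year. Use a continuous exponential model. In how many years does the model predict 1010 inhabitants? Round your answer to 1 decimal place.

t ≈ 36.2 years

1010 = 5048 · e^(-0.0444·t)
t = ln(1010/5048) / -0.0444 = ln(0.20008) / -0.0444 = -1.60904 / -0.0444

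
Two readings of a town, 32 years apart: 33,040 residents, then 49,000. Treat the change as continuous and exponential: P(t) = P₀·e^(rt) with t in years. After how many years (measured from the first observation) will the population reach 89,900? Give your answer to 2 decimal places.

r = ln(49000/33040) / 32 ≈ 0.012316 per year
t = ln(89900/33040) / r = 1.00098 / 0.012316 ≈ 81.277

t ≈ 81.28 years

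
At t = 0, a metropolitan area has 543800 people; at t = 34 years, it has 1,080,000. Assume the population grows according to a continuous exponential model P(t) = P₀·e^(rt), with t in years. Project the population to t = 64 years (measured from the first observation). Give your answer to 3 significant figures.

r = ln(1080000/543800) / 34 ≈ 0.02018 per year
P(64) = 543800 · e^(0.02018·64) = 543800 · 3.63841 ≈ 1978569.46

≈ 1,980,000 people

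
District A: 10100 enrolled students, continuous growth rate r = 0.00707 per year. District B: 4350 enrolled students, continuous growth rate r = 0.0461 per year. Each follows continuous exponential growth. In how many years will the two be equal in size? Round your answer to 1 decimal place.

t ≈ 21.6 years

10100·e^(0.00707t) = 4350·e^(0.0461t)
10100/4350 = e^((0.0461 − 0.00707)t) → ln(2.32184) = 0.03903·t
t = 0.84236 / 0.03903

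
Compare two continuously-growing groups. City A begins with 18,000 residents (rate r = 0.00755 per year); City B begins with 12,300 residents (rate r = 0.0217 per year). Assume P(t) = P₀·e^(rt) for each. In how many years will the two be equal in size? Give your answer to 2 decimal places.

t ≈ 26.91 years

18000·e^(0.00755t) = 12300·e^(0.0217t)
18000/12300 = e^((0.0217 − 0.00755)t) → ln(1.46341) = 0.01415·t
t = 0.38077 / 0.01415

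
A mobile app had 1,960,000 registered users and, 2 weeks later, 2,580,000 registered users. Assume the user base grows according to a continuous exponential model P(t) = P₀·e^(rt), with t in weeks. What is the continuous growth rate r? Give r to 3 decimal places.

r ≈ 0.137 per week

2580000 = 1960000 · e^(r·2)
e^(2r) = 2580000/1960000 = 1.31633
r = ln(1.31633) / 2 = 0.27484 / 2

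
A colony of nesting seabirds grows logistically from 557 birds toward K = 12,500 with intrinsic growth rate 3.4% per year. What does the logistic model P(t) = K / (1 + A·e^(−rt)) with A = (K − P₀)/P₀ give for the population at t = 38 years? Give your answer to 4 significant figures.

≈ 1,814 birds

A = (12500 − 557)/557 = 21.44165
P(38) = 12500 / (1 + 21.44165·e^(−0.034·38)) = 12500 / (1 + 21.44165·0.274721)
= 12500 / 6.89047 ≈ 1814.1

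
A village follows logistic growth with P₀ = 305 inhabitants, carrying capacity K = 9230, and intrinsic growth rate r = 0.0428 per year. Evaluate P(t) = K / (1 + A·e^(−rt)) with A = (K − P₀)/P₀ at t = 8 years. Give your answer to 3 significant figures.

A = (9230 − 305)/305 = 29.2623
P(8) = 9230 / (1 + 29.2623·e^(−0.0428·8)) = 9230 / (1 + 29.2623·0.710064)
= 9230 / 21.77811 ≈ 423.82

≈ 424 inhabitants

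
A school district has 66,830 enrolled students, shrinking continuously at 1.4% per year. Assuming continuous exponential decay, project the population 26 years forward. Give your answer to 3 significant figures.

P(26) = 66830 · e^(-0.014·26) = 66830 · e^(-0.364)
= 66830 · 0.69489 ≈ 46439.58

≈ 46,400 enrolled students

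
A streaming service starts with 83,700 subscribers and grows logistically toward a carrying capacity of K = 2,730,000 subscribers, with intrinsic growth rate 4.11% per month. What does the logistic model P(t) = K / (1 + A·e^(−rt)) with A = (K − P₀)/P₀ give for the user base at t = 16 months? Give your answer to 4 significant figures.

≈ 157,100 subscribers

A = (2730000 − 83700)/83700 = 31.61649
P(16) = 2730000 / (1 + 31.61649·e^(−0.0411·16)) = 2730000 / (1 + 31.61649·0.518093)
= 2730000 / 17.38029 ≈ 157074.49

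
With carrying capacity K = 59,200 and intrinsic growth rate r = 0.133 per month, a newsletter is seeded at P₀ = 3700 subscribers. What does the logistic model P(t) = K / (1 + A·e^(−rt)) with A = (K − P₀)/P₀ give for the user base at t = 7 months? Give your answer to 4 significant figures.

≈ 8,564 subscribers

A = (59200 − 3700)/3700 = 15
P(7) = 59200 / (1 + 15·e^(−0.133·7)) = 59200 / (1 + 15·0.394159)
= 59200 / 6.91239 ≈ 8564.33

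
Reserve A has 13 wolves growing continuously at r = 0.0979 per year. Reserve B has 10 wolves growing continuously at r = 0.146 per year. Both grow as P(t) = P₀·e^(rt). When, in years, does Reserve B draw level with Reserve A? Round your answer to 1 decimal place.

13·e^(0.0979t) = 10·e^(0.146t)
13/10 = e^((0.146 − 0.0979)t) → ln(1.3) = 0.0481·t
t = 0.26236 / 0.0481

t ≈ 5.5 years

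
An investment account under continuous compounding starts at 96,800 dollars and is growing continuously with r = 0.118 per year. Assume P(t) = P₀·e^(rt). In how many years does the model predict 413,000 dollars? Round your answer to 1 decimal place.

t ≈ 12.3 years

413000 = 96800 · e^(0.118·t)
t = ln(413000/96800) / 0.118 = ln(4.26653) / 0.118 = 1.4508 / 0.118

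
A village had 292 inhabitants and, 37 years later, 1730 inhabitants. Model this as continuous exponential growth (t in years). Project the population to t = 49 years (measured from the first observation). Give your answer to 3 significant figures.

r = ln(1730/292) / 37 ≈ 0.048084 per year
P(49) = 292 · e^(0.048084·49) = 292 · 10.5501 ≈ 3080.63

≈ 3,080 inhabitants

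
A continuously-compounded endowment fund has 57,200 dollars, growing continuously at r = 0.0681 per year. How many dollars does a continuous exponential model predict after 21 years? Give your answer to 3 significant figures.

≈ 239,000 dollars

P(21) = 57200 · e^(0.0681·21) = 57200 · e^(1.4301)
= 57200 · 4.17912 ≈ 239045.5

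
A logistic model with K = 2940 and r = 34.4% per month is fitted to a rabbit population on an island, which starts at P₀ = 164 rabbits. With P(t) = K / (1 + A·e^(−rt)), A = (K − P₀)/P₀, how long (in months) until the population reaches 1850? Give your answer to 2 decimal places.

t ≈ 9.76 months

A = (2940 − 164)/164 = 16.92683
1850 = 2940/(1 + 16.92683·e^(−0.344t)) → 1 + 16.92683·e^(−0.344t) = 1.58919
e^(−0.344t) = 0.034808 → t = ln(28.72902)/0.344 = 3.35791/0.344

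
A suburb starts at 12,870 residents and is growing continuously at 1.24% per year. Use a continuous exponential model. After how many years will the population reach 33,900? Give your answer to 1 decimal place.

33900 = 12870 · e^(0.0124·t)
t = ln(33900/12870) / 0.0124 = ln(2.63403) / 0.0124 = 0.96852 / 0.0124

t ≈ 78.1 years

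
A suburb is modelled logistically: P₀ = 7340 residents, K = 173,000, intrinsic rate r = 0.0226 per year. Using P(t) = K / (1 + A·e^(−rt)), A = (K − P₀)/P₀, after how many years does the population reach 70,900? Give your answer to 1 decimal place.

A = (173000 − 7340)/7340 = 22.56948
70900 = 173000/(1 + 22.56948·e^(−0.0226t)) → 1 + 22.56948·e^(−0.0226t) = 2.44006
e^(−0.0226t) = 0.063805 → t = ln(15.67264)/0.0226 = 2.75192/0.0226

t ≈ 121.8 years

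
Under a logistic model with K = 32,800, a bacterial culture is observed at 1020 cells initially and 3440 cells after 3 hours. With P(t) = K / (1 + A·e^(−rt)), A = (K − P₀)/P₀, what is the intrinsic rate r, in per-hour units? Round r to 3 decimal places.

r ≈ 0.432 per hour

A = (32800 − 1020)/1020 = 31.15686
3440 = 32800/(1 + 31.15686·e^(−r·3)) → e^(−3r) = (9.53488 − 1)/31.15686 = 0.273933
r = −ln(0.273933)/3 = 1.29487/3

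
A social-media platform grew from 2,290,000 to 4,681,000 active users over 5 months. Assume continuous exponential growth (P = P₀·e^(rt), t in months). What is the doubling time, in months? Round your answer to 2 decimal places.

r = ln(4681000/2290000) / 5 = ln(2.0441) / 5 ≈ 0.142992 per month
doubling time = ln 2 / |r| = 0.69315 / 0.142992

doubling time ≈ 4.85 months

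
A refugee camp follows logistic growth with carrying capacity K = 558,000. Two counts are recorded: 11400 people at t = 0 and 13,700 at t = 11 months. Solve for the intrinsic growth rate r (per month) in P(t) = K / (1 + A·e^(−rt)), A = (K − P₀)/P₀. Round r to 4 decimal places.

A = (558000 − 11400)/11400 = 47.94737
13700 = 558000/(1 + 47.94737·e^(−r·11)) → e^(−11r) = (40.72993 − 1)/47.94737 = 0.828615
r = −ln(0.828615)/11 = 0.188/11

r ≈ 0.0171 per month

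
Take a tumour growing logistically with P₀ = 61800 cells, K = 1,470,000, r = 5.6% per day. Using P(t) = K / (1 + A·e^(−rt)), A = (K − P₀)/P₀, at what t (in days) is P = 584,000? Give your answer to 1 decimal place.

t ≈ 48.4 days

A = (1470000 − 61800)/61800 = 22.78641
584000 = 1470000/(1 + 22.78641·e^(−0.056t)) → 1 + 22.78641·e^(−0.056t) = 2.51712
e^(−0.056t) = 0.06658 → t = ln(15.01948)/0.056 = 2.70935/0.056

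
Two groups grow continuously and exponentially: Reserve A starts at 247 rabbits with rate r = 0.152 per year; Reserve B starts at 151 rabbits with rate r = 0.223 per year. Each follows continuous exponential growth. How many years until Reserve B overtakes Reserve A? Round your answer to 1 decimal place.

t ≈ 6.9 years

247·e^(0.152t) = 151·e^(0.223t)
247/151 = e^((0.223 − 0.152)t) → ln(1.63576) = 0.071·t
t = 0.49211 / 0.071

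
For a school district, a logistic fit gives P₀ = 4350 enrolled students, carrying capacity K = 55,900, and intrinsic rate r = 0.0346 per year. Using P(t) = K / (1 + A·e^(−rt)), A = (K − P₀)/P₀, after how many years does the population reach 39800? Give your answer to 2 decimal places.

A = (55900 − 4350)/4350 = 11.85057
39800 = 55900/(1 + 11.85057·e^(−0.0346t)) → 1 + 11.85057·e^(−0.0346t) = 1.40452
e^(−0.0346t) = 0.034135 → t = ln(29.29521)/0.0346 = 3.37742/0.0346

t ≈ 97.61 years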